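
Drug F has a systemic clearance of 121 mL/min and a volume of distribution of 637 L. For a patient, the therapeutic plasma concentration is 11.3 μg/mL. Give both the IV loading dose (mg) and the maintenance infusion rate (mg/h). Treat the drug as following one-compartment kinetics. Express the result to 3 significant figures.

Loading: fill Vd to C_target → 637.0 L × 11.3 mg/L = 7198 mg
Convert clearance: 121 mL/min × 60 min/h ÷ 1000 mL/L = 7.260 L/h
Maintenance infusion rate = CL × Css = 7.260 × 11.3 = 82.04 mg/h

(a) 7200 mg; (b) 82.0 mg/h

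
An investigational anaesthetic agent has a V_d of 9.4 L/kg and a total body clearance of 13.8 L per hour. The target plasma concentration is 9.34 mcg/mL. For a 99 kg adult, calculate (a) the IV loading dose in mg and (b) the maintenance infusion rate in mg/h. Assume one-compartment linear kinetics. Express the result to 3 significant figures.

Vd(total) = 99 kg × 9.4 L/kg = 930.6 L
Loading dose = Vd × C = 930.6 × 9.34 = 8692 mg
Infusion rate = 13.80 L/h × 9.34 mg/L = 128.9 mg/h

(a) 8690 mg; (b) 129 mg/h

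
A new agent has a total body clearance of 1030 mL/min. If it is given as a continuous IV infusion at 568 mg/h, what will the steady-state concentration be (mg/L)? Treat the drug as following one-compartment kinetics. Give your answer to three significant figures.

9.19 mg/L

Convert clearance: 1030 mL/min × 60 min/h ÷ 1000 mL/L = 61.80 L/h
Css = rate / CL = 568 / 61.80 = 9.191 mg/L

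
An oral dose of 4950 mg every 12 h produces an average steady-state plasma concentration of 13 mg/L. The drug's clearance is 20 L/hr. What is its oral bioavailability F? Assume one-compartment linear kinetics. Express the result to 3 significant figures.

F·D/τ = CL·Css at steady state → F = CL·Css·τ / D.
F = 20 × 13 × 12 / 4950 = 0.630

0.630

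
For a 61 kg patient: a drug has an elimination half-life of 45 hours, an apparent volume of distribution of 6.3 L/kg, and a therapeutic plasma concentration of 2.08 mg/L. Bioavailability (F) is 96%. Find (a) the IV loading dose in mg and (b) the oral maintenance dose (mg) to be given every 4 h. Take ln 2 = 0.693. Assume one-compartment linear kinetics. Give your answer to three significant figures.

Vd = 6.3 L/kg × 61 kg = 384.3 L
LD = Vd × C = 384.3 × 2.08 = 799.3 mg
CL = 0.693 × Vd / t½ = 0.693 × 384.3 / 45 = 5.918 L/h
D = CL × Css × τ / F = 5.918 × 2.08 × 4 / 0.96 = 51.29 mg

(a) 799 mg; (b) 51.3 mg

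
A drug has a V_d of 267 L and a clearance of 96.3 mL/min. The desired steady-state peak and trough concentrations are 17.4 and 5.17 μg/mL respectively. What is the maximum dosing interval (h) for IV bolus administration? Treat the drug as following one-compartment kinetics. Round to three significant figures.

56.1 h

CL = 96.3 mL/min = 96.3 × 0.06 = 5.778 L/h
k = CL / Vd = 5.778 / 267.0 = 0.02164 h⁻¹
Between IV bolus doses, concentration decays as C = C₀·e^(−kτ), so C_peak/C_trough = e^(kτ).
τ_max = ln(C_peak/C_trough) / k = ln(17.4/5.17) / 0.02164 = 1.214 / 0.02164 = 56.10 h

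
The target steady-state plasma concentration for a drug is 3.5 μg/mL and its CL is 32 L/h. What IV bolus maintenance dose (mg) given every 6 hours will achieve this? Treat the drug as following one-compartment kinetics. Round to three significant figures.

D = CL × Css × τ = 32.00 × 3.5 × 6 = 672.0 mg

672 mg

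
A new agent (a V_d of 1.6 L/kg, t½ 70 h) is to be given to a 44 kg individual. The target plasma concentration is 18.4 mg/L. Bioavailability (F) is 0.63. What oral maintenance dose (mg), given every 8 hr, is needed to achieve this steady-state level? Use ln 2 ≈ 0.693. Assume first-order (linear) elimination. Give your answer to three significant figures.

Vd(total) = 44 kg × 1.6 L/kg = 70.40 L
CL = 0.693 × Vd / t½ = 0.693 × 70.40 / 70 = 0.6970 L/h
D = CL × Css × τ / F = 0.6970 × 18.4 × 8 / 0.63 = 162.9 mg

163 mg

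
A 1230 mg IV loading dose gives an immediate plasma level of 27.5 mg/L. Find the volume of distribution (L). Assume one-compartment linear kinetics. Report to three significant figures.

Immediately after an IV bolus, C₀ = Dose / Vd, so Vd = Dose / C₀.
Vd = 1230 / 27.5 = 44.73 L

44.7 L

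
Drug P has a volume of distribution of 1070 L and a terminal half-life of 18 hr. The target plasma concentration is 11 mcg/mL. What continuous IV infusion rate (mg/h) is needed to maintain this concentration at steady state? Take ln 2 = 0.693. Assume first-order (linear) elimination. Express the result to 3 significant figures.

k = 0.693/18 = 0.03850 h⁻¹, so CL = k·Vd = 0.03850 × 1070 = 41.20 L/h
Infusion rate = CL × Css = 41.20 × 11 = 453.2 mg/h

453 mg/h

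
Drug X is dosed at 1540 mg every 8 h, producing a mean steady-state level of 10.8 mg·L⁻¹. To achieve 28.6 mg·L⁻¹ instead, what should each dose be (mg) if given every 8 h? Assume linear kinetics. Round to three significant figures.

For first-order elimination, Css ∝ F·D/(CL·τ); F and CL are unchanged, so Css ∝ D/τ.
D₂ = D₁ × (Css,target / Css,current) = 1540 × 28.6/10.8 = 4078 mg

4080 mg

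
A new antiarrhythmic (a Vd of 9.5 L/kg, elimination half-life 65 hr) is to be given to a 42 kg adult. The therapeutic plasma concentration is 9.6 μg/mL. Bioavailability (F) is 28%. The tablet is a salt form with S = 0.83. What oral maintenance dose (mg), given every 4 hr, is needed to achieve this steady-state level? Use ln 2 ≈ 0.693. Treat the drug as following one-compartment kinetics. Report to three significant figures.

Vd(total) = 42 kg × 9.5 L/kg = 399.0 L
k = 0.693/65 = 0.01066 h⁻¹, so CL = k·Vd = 0.01066 × 399.0 = 4.253 L/h
D = CL × Css × τ / F / S = 4.253 × 9.6 × 4 / 0.28 / 0.83 = 702.7 mg

703 mg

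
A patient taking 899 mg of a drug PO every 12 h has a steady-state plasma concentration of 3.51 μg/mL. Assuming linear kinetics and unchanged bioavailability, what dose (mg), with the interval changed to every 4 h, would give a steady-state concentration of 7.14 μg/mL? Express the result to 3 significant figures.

With linear kinetics, Css is proportional to dose rate (D/τ) at fixed clearance.
D₂ = D₁ × (Css,target / Css,current) × (τ₂/τ₁) = 899 × (7.14/3.51) × (4/12) = 609.6 mg

610 mg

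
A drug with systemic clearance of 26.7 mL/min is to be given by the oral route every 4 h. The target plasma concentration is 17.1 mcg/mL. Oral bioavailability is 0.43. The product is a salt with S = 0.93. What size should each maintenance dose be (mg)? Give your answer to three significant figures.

274 mg

CL = 26.7 mL/min = 26.7 × 0.06 = 1.602 L/h
D = CL × Css × τ / F / S = 1.602 × 17.1 × 4 / 0.43 / 0.93 = 274.0 mg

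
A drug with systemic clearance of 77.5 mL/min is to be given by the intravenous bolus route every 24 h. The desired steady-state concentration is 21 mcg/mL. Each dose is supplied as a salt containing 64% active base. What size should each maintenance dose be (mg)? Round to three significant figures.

CL = 77.5 mL/min = 77.5 × 0.06 = 4.650 L/h
D = CL × Css × τ / S = 4.650 × 21 × 24 / 0.64 = 3662 mg

3660 mg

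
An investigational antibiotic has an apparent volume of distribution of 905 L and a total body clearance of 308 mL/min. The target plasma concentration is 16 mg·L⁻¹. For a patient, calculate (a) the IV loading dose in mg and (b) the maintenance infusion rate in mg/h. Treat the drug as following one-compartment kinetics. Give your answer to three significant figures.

(a) 14500 mg; (b) 296 mg/h

LD = Vd · C_target = 905.0 × 16 = 14480 mg
CL = 308 mL/min = 308 × 0.06 = 18.48 L/h
Maintenance: replace elimination → rate = CL × Css = 18.48 × 16 = 295.7 mg/h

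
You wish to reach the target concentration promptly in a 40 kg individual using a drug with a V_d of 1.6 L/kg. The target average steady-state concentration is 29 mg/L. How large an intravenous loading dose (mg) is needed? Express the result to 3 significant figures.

Vd(total) = 40 kg × 1.6 L/kg = 64.00 L
LD = Vd × C = 64.00 × 29.00 = 1856 mg

1860 mg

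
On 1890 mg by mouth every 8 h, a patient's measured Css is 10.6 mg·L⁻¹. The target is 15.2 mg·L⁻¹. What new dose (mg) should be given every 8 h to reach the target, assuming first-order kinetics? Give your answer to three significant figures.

2710 mg

With linear kinetics, Css is proportional to dose rate (D/τ) at fixed clearance.
D₂ = D₁ × (Css,target / Css,current) = 1890 × 15.2/10.6 = 2710 mg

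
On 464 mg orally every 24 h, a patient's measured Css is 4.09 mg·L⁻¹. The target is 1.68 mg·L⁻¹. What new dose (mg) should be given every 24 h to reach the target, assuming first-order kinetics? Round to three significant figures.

191 mg

For first-order elimination, Css ∝ F·D/(CL·τ); F and CL are unchanged, so Css ∝ D/τ.
D₂ = D₁ × (Css,target / Css,current) = 464 × 1.68/4.09 = 190.6 mg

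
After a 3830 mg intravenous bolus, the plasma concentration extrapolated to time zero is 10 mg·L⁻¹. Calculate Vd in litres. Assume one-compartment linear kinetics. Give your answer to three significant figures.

Immediately after an IV bolus, C₀ = Dose / Vd, so Vd = Dose / C₀.
Vd = 3830 / 10 = 383.0 L

383 L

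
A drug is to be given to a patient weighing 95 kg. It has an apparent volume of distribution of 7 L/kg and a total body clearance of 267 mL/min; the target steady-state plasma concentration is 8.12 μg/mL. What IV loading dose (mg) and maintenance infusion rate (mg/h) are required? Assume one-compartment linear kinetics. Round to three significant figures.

Total Vd = 7 × 95 = 665.0 L
Loading dose = Vd × C = 665.0 × 8.12 = 5400 mg
CL = 267 mL/min = 267 × 0.06 = 16.02 L/h
Maintenance: replace elimination → rate = CL × Css = 16.02 × 8.12 = 130.1 mg/h

(a) 5400 mg; (b) 130 mg/h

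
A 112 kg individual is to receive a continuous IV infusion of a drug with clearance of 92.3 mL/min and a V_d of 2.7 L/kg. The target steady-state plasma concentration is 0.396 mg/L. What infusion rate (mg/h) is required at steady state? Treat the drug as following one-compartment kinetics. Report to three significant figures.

2.19 mg/h

CL = 92.3 mL/min × 60/1000 = 5.538 L/h
Rate = CL × Css = 5.538 × 0.396 = 2.193 mg/h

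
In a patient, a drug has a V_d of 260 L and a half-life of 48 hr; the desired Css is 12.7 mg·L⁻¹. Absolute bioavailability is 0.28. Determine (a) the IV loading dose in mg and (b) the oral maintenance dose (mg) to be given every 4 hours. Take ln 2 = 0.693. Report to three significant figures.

(a) 3300 mg; (b) 681 mg

LD = Vd × C = 260.0 × 12.7 = 3302 mg
CL = 0.693 × Vd / t½ = 0.693 × 260.0 / 48 = 3.754 L/h
D = CL × Css × τ / F = 3.754 × 12.7 × 4 / 0.28 = 681.1 mg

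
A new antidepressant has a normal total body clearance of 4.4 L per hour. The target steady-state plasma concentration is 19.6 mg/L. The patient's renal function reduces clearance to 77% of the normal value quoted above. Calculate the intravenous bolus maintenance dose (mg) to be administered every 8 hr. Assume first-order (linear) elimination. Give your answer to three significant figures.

531 mg

Patient clearance = 0.77 × 4.400 = 3.388 L/h
At steady state, dose per interval replaces the amount cleared in that interval: D/τ = CL·Css.
D = CL × Css × τ = 3.388 × 19.6 × 8 = 531.2 mg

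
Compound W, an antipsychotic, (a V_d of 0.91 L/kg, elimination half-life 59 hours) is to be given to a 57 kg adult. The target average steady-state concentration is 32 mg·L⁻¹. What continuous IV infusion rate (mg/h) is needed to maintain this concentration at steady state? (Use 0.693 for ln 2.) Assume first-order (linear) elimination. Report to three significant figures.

Vd(total) = 57 kg × 0.91 L/kg = 51.87 L
CL = ln 2 · Vd / t½ = 0.693 × 51.87 / 59 = 0.6093 L/h
Infusion rate = CL × Css = 0.6093 × 32 = 19.50 mg/h

19.5 mg/h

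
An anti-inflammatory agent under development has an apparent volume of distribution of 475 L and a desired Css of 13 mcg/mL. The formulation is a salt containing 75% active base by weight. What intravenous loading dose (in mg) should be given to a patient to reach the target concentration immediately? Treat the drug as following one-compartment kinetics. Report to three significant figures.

8230 mg

The loading dose fills Vd to the target concentration.
LD = Vd × C / S = 475.0 × 13.00 / 0.75 = 8233 mg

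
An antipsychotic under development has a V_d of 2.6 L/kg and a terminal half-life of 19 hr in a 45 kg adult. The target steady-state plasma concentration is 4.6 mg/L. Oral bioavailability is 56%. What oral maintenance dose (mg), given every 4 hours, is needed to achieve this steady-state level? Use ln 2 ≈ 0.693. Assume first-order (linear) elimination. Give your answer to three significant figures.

140 mg

Total Vd = 2.6 × 45 = 117.0 L
CL = 0.693 × Vd / t½ = 0.693 × 117.0 / 19 = 4.267 L/h
D = CL × Css × τ / F = 4.267 × 4.6 × 4 / 0.56 = 140.2 mg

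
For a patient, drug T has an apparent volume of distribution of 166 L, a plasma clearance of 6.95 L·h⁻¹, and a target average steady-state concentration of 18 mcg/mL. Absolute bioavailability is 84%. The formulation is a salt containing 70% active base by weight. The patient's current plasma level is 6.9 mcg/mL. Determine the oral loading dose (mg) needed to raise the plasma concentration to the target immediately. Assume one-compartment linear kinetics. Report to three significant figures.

Concentration deficit ΔC = 18 − 6.9 = 11.10 mg/L
LD = Vd × ΔC / F / S = 166.0 × 11.10 / 0.84 / 0.7 = 3134 mg

3130 mg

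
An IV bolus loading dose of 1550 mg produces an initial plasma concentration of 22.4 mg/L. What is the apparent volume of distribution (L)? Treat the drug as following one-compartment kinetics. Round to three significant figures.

Immediately after an IV bolus, C₀ = Dose / Vd, so Vd = Dose / C₀.
Vd = 1550 / 22.4 = 69.20 L

69.2 L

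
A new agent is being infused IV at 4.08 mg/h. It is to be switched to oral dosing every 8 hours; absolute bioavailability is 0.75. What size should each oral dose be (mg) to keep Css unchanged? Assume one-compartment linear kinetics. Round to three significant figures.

To maintain the same Css, the systemic dosing rate must be unchanged: F·D/τ = infusion rate.
D = rate × τ / F = 4.08 × 8 / 0.75 = 43.52 mg

43.5 mg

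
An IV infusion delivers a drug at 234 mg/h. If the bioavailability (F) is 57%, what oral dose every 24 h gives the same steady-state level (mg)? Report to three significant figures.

9850 mg

To maintain the same Css, the systemic dosing rate must be unchanged: F·D/τ = infusion rate.
D = rate × τ / F = 234 × 24 / 0.57 = 9853 mg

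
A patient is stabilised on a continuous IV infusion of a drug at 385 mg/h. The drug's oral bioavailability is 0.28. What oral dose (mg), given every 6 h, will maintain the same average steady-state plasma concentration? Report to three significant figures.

To maintain the same Css, the systemic dosing rate must be unchanged: F·D/τ = infusion rate.
D = rate × τ / F = 385 × 6 / 0.28 = 8250 mg

8250 mg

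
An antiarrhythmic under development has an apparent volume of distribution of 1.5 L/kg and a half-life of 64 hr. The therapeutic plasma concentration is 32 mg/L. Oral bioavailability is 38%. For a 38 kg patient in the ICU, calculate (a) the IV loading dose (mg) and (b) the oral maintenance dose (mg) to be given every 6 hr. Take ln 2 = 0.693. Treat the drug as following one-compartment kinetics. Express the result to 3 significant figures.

Vd(total) = 38 kg × 1.5 L/kg = 57.00 L
LD = Vd × C = 57.00 × 32 = 1824 mg
CL = 0.693 × Vd / t½ = 0.693 × 57.00 / 64 = 0.6172 L/h
D = CL × Css × τ / F = 0.6172 × 32 × 6 / 0.38 = 311.8 mg

(a) 1820 mg; (b) 312 mg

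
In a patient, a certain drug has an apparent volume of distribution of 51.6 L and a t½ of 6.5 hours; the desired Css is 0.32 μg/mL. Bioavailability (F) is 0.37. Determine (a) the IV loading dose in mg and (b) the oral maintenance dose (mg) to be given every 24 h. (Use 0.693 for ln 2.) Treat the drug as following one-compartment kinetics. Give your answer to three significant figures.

LD = Vd × C = 51.60 × 0.32 = 16.51 mg
CL = 0.693 × Vd / t½ = 0.693 × 51.60 / 6.5 = 5.501 L/h
D = CL × Css × τ / F = 5.501 × 0.32 × 24 / 0.37 = 114.2 mg

(a) 16.5 mg; (b) 114 mg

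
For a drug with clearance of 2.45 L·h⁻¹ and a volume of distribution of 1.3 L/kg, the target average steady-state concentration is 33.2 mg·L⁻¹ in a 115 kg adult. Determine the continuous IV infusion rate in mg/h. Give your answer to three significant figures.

81.3 mg/h

R₀ = 2.450 × 33.2 = 81.34 mg/h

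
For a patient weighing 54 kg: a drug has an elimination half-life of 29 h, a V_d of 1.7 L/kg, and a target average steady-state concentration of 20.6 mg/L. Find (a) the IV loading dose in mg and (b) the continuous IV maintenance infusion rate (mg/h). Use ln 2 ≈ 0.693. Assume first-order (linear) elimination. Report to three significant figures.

(a) 1890 mg; (b) 45.2 mg/h

Vd(total) = 54 kg × 1.7 L/kg = 91.80 L
LD = Vd × C = 91.80 × 20.6 = 1891 mg
CL = 0.693 × Vd / t½ = 0.693 × 91.80 / 29 = 2.194 L/h
Infusion rate = CL × Css = 2.194 × 20.6 = 45.20 mg/h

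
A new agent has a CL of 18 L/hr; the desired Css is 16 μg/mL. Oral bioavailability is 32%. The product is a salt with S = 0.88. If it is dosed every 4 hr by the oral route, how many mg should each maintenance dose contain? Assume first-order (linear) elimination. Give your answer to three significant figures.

4090 mg

D = CL × Css × τ / F / S = 18.00 × 16 × 4 / 0.32 / 0.88 = 4091 mg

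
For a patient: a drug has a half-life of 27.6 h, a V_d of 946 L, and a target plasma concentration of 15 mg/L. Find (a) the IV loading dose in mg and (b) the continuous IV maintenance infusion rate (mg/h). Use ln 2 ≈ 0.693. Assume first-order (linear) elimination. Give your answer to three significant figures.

(a) 14200 mg; (b) 356 mg/h

LD = Vd × C = 946.0 × 15 = 14190 mg
CL = 0.693 × Vd / t½ = 0.693 × 946.0 / 27.6 = 23.75 L/h
Infusion rate = CL × Css = 23.75 × 15 = 356.3 mg/h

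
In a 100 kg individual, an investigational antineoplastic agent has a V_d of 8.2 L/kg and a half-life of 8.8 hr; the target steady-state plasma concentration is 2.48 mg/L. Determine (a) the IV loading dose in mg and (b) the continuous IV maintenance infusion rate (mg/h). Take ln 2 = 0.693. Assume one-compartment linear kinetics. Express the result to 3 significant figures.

(a) 2030 mg; (b) 160 mg/h

Total Vd = 8.2 × 100 = 820.0 L
LD = Vd × C = 820.0 × 2.48 = 2034 mg
CL = 0.693 × Vd / t½ = 0.693 × 820.0 / 8.8 = 64.58 L/h
Infusion rate = CL × Css = 64.58 × 2.48 = 160.2 mg/h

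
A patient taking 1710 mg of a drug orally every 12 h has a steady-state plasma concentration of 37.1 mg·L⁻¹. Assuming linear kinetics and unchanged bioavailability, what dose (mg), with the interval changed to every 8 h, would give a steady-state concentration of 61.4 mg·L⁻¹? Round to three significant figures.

1890 mg

For first-order elimination, Css ∝ F·D/(CL·τ); F and CL are unchanged, so Css ∝ D/τ.
D₂ = D₁ × (Css,target / Css,current) × (τ₂/τ₁) = 1710 × (61.4/37.1) × (8/12) = 1887 mg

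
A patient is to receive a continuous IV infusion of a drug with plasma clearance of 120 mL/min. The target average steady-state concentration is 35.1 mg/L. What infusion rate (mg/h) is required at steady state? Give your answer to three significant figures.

253 mg/h

CL = 120 mL/min = 120 × 0.06 = 7.200 L/h
Infusion rate = CL · Css = 7.200 L/h × 35.1 mg/L = 252.7 mg/h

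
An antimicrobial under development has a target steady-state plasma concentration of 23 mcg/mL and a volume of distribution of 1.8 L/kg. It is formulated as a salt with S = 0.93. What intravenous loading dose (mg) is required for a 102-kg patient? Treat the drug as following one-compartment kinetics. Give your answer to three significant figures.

Vd(total) = 102 kg × 1.8 L/kg = 183.6 L
LD = Vd × C / S = 183.6 × 23.00 / 0.93 = 4541 mg

4540 mg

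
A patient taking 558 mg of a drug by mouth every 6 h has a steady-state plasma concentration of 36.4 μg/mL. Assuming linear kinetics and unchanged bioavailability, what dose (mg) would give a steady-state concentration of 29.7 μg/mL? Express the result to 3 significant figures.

For first-order elimination, Css ∝ F·D/(CL·τ); F and CL are unchanged, so Css ∝ D/τ.
D₂ = D₁ × (Css,target / Css,current) = 558 × 29.7/36.4 = 455.3 mg

455 mg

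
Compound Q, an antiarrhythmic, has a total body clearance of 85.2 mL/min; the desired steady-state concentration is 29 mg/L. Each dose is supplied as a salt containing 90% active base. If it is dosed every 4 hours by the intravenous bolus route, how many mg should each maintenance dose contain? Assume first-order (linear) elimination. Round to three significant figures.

659 mg

CL = 85.2 mL/min × 60/1000 = 5.112 L/h
D = CL × Css × τ / S = 5.112 × 29 × 4 / 0.9 = 658.9 mg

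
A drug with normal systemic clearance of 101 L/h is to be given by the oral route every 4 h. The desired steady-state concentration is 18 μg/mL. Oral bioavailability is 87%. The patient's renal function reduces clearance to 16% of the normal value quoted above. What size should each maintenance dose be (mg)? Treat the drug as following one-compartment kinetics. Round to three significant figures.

Patient clearance = 0.16 × 101.0 = 16.16 L/h
At steady state, dose per interval replaces the amount cleared in that interval: F·D/τ = CL·Css.
D = CL × Css × τ / F = 16.16 × 18 × 4 / 0.87 = 1337 mg

1340 mg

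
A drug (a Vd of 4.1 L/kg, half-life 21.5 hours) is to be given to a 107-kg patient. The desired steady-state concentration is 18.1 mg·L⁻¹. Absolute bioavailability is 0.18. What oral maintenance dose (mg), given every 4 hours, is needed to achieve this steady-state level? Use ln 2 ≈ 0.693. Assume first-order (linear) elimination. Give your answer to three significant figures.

5690 mg

Vd = 4.1 L/kg × 107 kg = 438.7 L
k = 0.693/21.5 = 0.03223 h⁻¹, so CL = k·Vd = 0.03223 × 438.7 = 14.14 L/h
D = CL × Css × τ / F = 14.14 × 18.1 × 4 / 0.18 = 5687 mg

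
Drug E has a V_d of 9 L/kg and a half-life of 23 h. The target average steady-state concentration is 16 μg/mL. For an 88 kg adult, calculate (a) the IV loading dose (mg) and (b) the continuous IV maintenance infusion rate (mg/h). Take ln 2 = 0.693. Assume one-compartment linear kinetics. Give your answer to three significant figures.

(a) 12700 mg; (b) 382 mg/h

Vd = 9 L/kg × 88 kg = 792.0 L
LD = Vd × C = 792.0 × 16 = 12670 mg
CL = 0.693 × Vd / t½ = 0.693 × 792.0 / 23 = 23.86 L/h
Infusion rate = CL × Css = 23.86 × 16 = 381.8 mg/h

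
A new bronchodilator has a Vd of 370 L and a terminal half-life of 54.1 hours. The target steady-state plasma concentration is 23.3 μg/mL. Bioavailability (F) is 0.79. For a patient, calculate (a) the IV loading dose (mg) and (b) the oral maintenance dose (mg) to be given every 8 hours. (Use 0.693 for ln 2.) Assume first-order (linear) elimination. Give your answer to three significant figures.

(a) 8620 mg; (b) 1120 mg

LD = Vd × C = 370.0 × 23.3 = 8621 mg
CL = 0.693 × Vd / t½ = 0.693 × 370.0 / 54.1 = 4.740 L/h
D = CL × Css × τ / F = 4.740 × 23.3 × 8 / 0.79 = 1118 mg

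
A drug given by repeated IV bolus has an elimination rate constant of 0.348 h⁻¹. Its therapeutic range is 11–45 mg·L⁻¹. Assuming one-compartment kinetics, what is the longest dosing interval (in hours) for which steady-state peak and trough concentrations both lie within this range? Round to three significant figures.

4.05 h

Between IV bolus doses, concentration decays as C = C₀·e^(−kτ), so C_peak/C_trough = e^(kτ).
τ_max = ln(C_peak/C_trough) / k = ln(45/11) / 0.3480 = 1.409 / 0.3480 = 4.049 h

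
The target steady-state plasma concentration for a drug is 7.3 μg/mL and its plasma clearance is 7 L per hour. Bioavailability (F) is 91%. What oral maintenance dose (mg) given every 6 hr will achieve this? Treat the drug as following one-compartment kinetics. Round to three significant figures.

D = CL × Css × τ / F = 7.000 × 7.3 × 6 / 0.91 = 336.9 mg

337 mg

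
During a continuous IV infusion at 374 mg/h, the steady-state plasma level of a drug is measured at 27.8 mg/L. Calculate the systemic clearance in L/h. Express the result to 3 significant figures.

At steady state, infusion rate = CL × Css, so CL = rate / Css.
CL = 374 / 27.8 = 13.45 L/h

13.5 L/h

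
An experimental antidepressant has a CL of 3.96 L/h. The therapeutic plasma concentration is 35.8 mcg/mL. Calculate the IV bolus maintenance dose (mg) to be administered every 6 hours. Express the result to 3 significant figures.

851 mg

D = CL × Css × τ = 3.960 × 35.8 × 6 = 850.6 mg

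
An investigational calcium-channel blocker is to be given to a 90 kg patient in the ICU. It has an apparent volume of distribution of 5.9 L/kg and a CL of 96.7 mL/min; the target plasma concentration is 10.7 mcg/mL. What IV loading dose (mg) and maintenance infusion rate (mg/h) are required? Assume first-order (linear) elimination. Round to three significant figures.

(a) 5680 mg; (b) 62.1 mg/h

Vd = 5.9 L/kg × 90 kg = 531.0 L
Loading: fill Vd to C_target → 531.0 L × 10.7 mg/L = 5682 mg
CL = 96.7 mL/min = 96.7 × 0.06 = 5.802 L/h
Maintenance infusion rate = CL × Css = 5.802 × 10.7 = 62.08 mg/h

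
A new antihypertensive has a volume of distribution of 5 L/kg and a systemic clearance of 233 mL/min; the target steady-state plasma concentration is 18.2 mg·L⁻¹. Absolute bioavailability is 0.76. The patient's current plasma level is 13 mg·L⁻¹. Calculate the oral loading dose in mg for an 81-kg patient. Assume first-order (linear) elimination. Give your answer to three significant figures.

2770 mg

Vd = 5 L/kg × 81 kg = 405.0 L
The loading dose fills Vd to the target concentration.
Concentration deficit ΔC = 18.2 − 13 = 5.200 mg/L
LD = Vd × ΔC / F = 405.0 × 5.200 / 0.76 = 2771 mg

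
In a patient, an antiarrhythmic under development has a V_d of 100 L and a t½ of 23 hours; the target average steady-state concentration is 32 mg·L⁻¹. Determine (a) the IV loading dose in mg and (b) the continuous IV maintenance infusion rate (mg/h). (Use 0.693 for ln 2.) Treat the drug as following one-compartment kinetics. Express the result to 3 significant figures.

LD = Vd × C = 100.0 × 32 = 3200 mg
CL = 0.693 × Vd / t½ = 0.693 × 100.0 / 23 = 3.013 L/h
Infusion rate = CL × Css = 3.013 × 32 = 96.42 mg/h

(a) 3200 mg; (b) 96.4 mg/h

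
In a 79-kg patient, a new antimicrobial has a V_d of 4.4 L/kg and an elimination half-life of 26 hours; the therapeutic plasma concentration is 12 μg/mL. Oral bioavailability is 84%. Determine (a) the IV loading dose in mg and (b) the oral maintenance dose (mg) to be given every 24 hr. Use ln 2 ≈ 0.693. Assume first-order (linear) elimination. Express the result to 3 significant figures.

(a) 4170 mg; (b) 3180 mg

Total Vd = 4.4 × 79 = 347.6 L
LD = Vd × C = 347.6 × 12 = 4171 mg
CL = 0.693 × Vd / t½ = 0.693 × 347.6 / 26 = 9.265 L/h
D = CL × Css × τ / F = 9.265 × 12 × 24 / 0.84 = 3177 mg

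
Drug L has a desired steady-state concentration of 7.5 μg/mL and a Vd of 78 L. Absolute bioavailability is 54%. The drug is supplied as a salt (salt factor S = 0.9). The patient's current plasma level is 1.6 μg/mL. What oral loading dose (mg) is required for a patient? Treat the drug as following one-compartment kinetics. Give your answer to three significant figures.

947 mg

Concentration deficit ΔC = 7.5 − 1.6 = 5.900 mg/L
LD = Vd × ΔC / F / S = 78.00 × 5.900 / 0.54 / 0.9 = 946.9 mg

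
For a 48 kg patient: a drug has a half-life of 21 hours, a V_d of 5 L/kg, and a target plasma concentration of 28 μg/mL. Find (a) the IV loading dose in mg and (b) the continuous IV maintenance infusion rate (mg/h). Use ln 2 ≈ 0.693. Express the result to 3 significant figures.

(a) 6720 mg; (b) 222 mg/h

Total Vd = 5 × 48 = 240.0 L
LD = Vd × C = 240.0 × 28 = 6720 mg
CL = 0.693 × Vd / t½ = 0.693 × 240.0 / 21 = 7.920 L/h
Infusion rate = CL × Css = 7.920 × 28 = 221.8 mg/h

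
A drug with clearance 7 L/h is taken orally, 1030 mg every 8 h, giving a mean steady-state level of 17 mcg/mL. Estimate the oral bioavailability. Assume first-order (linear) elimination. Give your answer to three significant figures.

F·D/τ = CL·Css at steady state → F = CL·Css·τ / D.
F = 7 × 17 × 8 / 1030 = 0.924

0.924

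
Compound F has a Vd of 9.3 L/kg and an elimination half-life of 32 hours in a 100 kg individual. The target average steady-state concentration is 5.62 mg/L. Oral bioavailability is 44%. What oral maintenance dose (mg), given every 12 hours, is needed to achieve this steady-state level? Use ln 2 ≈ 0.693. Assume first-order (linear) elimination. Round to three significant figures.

Vd(total) = 100 kg × 9.3 L/kg = 930.0 L
CL = ln 2 · Vd / t½ = 0.693 × 930.0 / 32 = 20.14 L/h
D = CL × Css × τ / F = 20.14 × 5.62 × 12 / 0.44 = 3087 mg

3090 mg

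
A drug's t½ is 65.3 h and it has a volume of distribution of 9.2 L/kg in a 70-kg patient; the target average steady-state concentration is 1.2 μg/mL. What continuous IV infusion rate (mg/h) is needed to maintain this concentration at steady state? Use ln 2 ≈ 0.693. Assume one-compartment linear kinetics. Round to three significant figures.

Vd(total) = 70 kg × 9.2 L/kg = 644.0 L
CL = ln 2 · Vd / t½ = 0.693 × 644.0 / 65.3 = 6.834 L/h
Infusion rate = CL × Css = 6.834 × 1.2 = 8.201 mg/h

8.20 mg/h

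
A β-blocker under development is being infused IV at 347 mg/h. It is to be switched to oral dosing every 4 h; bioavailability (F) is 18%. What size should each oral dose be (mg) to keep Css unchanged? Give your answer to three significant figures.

7710 mg

To maintain the same Css, the systemic dosing rate must be unchanged: F·D/τ = infusion rate.
D = rate × τ / F = 347 × 4 / 0.18 = 7711 mg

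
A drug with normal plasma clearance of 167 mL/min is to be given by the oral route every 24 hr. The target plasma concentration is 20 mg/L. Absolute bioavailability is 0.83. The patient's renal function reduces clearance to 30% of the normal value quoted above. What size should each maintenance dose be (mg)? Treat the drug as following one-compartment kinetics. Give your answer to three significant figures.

1740 mg

CL = 167 mL/min × 60/1000 = 10.02 L/h
Patient clearance = 0.3 × 10.02 = 3.006 L/h
D = CL × Css × τ / F = 3.006 × 20 × 24 / 0.83 = 1738 mg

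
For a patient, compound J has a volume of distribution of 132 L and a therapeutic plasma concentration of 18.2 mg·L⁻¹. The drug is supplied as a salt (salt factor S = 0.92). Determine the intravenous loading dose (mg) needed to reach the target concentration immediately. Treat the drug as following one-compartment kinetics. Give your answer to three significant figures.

LD = Vd × C / S = 132.0 × 18.20 / 0.92 = 2611 mg

2610 mg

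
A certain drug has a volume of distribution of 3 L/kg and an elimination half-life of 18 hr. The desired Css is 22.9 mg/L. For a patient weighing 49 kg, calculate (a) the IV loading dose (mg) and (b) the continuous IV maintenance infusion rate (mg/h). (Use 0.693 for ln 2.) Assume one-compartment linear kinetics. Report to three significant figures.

(a) 3370 mg; (b) 130 mg/h

Vd(total) = 49 kg × 3 L/kg = 147.0 L
LD = Vd × C = 147.0 × 22.9 = 3366 mg
CL = 0.693 × Vd / t½ = 0.693 × 147.0 / 18 = 5.660 L/h
Infusion rate = CL × Css = 5.660 × 22.9 = 129.6 mg/h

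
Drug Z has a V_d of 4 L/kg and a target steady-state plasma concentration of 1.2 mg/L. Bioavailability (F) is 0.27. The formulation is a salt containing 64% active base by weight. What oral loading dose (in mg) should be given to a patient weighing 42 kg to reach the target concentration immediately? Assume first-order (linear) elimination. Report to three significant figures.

Total Vd = 4 × 42 = 168.0 L
LD = Vd × C / F / S = 168.0 × 1.200 / 0.27 / 0.64 = 1167 mg

1170 mg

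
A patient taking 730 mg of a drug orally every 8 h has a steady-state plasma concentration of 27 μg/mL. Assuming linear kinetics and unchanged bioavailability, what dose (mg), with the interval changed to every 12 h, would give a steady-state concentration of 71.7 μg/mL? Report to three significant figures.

For first-order elimination, Css ∝ F·D/(CL·τ); F and CL are unchanged, so Css ∝ D/τ.
D₂ = D₁ × (Css,target / Css,current) × (τ₂/τ₁) = 730 × (71.7/27) × (12/8) = 2908 mg

2910 mg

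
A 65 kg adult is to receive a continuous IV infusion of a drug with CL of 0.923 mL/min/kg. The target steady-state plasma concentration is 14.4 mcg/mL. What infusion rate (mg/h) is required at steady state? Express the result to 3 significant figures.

51.8 mg/h

CL = 0.923 mL/min/kg × 65 kg = 60.00 mL/min = 60.00 × 60/1000 = 3.600 L/h
At steady state, infusion rate equals elimination rate: rate in = CL × Css.
Infusion rate = CL · Css = 3.600 L/h × 14.4 mg/L = 51.84 mg/h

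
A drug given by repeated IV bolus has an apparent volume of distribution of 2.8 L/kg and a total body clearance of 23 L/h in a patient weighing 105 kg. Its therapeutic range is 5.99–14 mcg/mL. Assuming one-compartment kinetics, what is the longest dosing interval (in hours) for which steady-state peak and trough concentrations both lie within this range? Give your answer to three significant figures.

10.9 h

Vd(total) = 105 kg × 2.8 L/kg = 294.0 L
k = CL / Vd = 23.00 / 294.0 = 0.07823 h⁻¹
Between IV bolus doses, concentration decays as C = C₀·e^(−kτ), so C_peak/C_trough = e^(kτ).
τ_max = ln(C_peak/C_trough) / k = ln(14/5.99) / 0.07823 = 0.8490 / 0.07823 = 10.85 h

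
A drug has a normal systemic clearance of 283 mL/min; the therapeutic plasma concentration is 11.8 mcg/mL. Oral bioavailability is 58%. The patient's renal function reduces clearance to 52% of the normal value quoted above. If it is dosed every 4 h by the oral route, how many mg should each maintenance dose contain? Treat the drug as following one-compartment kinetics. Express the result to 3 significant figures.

719 mg

Convert clearance: 283 mL/min × 60 min/h ÷ 1000 mL/L = 16.98 L/h
Patient clearance = 0.52 × 16.98 = 8.830 L/h
D = CL × Css × τ / F = 8.830 × 11.8 × 4 / 0.58 = 718.6 mg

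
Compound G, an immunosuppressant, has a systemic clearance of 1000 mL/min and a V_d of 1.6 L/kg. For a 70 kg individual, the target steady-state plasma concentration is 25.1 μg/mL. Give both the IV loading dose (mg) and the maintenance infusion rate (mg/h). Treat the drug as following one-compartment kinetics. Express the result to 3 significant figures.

(a) 2810 mg; (b) 1510 mg/h

Vd = 1.6 L/kg × 70 kg = 112.0 L
LD = Vd · C_target = 112.0 × 25.1 = 2811 mg
CL = 1000 mL/min = 1000 × 0.06 = 60.00 L/h
Maintenance infusion rate = CL × Css = 60.00 × 25.1 = 1506 mg/h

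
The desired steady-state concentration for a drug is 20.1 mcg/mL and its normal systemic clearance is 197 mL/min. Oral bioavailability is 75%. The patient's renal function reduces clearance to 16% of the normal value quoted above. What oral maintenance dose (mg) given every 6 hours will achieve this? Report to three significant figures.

CL = 197 mL/min = 197 × 0.06 = 11.82 L/h
Patient clearance = 0.16 × 11.82 = 1.891 L/h
D = CL × Css × τ / F = 1.891 × 20.1 × 6 / 0.75 = 304.1 mg

304 mg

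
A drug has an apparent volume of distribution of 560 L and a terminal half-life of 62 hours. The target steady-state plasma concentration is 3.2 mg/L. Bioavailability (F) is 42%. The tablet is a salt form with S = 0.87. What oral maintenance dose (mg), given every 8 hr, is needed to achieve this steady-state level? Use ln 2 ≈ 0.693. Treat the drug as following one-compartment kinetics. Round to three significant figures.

CL = 0.693 × Vd / t½ = 0.693 × 560.0 / 62 = 6.259 L/h
D = CL × Css × τ / F / S = 6.259 × 3.2 × 8 / 0.42 / 0.87 = 438.5 mg

439 mg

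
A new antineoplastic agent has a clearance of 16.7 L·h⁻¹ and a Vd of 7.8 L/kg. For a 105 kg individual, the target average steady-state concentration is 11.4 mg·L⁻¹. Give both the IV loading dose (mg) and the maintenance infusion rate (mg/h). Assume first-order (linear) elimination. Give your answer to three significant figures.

(a) 9340 mg; (b) 190 mg/h

Vd(total) = 105 kg × 7.8 L/kg = 819.0 L
LD = Vd · C_target = 819.0 × 11.4 = 9337 mg
Maintenance infusion rate = CL × Css = 16.70 × 11.4 = 190.4 mg/h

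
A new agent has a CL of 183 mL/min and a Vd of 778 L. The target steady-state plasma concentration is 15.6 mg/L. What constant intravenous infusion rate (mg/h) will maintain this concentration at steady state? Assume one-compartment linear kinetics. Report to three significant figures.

171 mg/h

Convert clearance: 183 mL/min × 60 min/h ÷ 1000 mL/L = 10.98 L/h
At steady state, infusion rate equals elimination rate: rate in = CL × Css.
Infusion rate = CL · Css = 10.98 L/h × 15.6 mg/L = 171.3 mg/h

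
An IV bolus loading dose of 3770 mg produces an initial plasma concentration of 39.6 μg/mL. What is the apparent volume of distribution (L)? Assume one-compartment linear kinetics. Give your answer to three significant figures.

Immediately after an IV bolus, C₀ = Dose / Vd, so Vd = Dose / C₀.
Vd = 3770 / 39.6 = 95.20 L

95.2 L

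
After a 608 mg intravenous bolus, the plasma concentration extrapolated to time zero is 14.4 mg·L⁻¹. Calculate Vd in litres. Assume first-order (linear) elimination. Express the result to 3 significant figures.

Immediately after an IV bolus, C₀ = Dose / Vd, so Vd = Dose / C₀.
Vd = 608 / 14.4 = 42.22 L

42.2 L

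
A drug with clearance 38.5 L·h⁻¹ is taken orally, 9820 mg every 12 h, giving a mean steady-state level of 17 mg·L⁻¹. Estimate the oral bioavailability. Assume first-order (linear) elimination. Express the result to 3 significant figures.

0.800

F·D/τ = CL·Css at steady state → F = CL·Css·τ / D.
F = 38.5 × 17 × 12 / 9820 = 0.800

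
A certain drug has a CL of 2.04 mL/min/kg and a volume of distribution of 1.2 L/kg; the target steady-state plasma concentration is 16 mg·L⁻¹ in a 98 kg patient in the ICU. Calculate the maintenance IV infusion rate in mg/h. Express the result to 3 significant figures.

192 mg/h

CL = 2.04 mL/min/kg × 98 kg = 199.9 mL/min = 199.9 × 60/1000 = 11.99 L/h
Infusion rate = CL · Css = 11.99 L/h × 16 mg/L = 191.8 mg/h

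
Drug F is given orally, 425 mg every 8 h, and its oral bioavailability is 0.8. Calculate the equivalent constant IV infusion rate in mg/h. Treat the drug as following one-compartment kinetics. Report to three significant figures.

Equivalent systemic input: infusion rate = F·D/τ.
Rate = 0.8 × 425 / 8 = 42.50 mg/h

42.5 mg/h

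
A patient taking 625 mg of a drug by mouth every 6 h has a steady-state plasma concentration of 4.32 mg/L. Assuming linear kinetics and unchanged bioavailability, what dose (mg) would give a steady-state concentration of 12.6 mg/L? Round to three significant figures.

For first-order elimination, Css ∝ F·D/(CL·τ); F and CL are unchanged, so Css ∝ D/τ.
D₂ = D₁ × (Css,target / Css,current) = 625 × 12.6/4.32 = 1823 mg

1820 mg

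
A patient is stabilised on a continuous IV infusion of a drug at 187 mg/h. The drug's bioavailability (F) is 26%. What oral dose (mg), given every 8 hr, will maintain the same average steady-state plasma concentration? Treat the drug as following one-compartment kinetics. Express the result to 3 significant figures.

To maintain the same Css, the systemic dosing rate must be unchanged: F·D/τ = infusion rate.
D = rate × τ / F = 187 × 8 / 0.26 = 5754 mg

5750 mg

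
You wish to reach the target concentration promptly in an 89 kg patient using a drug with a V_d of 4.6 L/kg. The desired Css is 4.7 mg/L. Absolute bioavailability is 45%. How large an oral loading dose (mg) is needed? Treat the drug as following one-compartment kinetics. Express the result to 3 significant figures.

4280 mg

Vd(total) = 89 kg × 4.6 L/kg = 409.4 L
LD = Vd × C / F = 409.4 × 4.700 / 0.45 = 4276 mg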